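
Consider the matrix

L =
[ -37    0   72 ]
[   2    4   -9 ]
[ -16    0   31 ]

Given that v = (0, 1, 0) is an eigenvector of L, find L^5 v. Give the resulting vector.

(0, 1024, 0)

First find the eigenvalue: Lv = (0, 4, 0) = 4·(0, 1, 0), so λ = 4.
Then L^5 v = λ^5·v = 4^5·(0, 1, 0) = 1024·(0, 1, 0) = (0, 1024, 0).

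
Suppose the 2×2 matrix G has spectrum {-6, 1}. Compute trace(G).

trace(G) is the sum of the eigenvalues: (-6) + (1) = -5.

-5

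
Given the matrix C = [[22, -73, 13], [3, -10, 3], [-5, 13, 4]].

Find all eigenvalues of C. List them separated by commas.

2, 5, 9

Compute the characteristic polynomial p(μ) = det(μI - C).
Cofactor expansion gives p(μ) = μ^3 - 16μ^2 + 73μ - 90.
Rational-root test: μ = 2 gives p(2) = 0.
Factor out (μ - 2): p(μ) = (μ - 2)·(μ^2 - 14μ + 45).
The quadratic factors as (μ - 5)·(μ - 9).
Eigenvalues: 2, 5, 9.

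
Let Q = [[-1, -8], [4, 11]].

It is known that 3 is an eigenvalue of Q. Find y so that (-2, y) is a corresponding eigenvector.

1

We need (Q - 3I)v = 0.
Q - 3I = [[-4, -8], [4, 8]].
Row 1: (-4)·-2 + (-8)·y = 0
Row 2: (4)·-2 + (8)·y = 0
Solving gives y = 1.
Check: Q·(-2, 1) = (-6, 3) = 3·(-2, 1).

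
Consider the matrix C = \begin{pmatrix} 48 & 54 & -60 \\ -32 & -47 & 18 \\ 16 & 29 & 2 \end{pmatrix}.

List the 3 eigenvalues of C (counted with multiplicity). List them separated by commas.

Set up det(λI - C) = 0.
Cofactor expansion gives p(λ) = λ^3 - 3λ^2 - 88λ.
Rational-root test: λ = 0 gives p(0) = 0.
Factor out λ: p(λ) = λ·(λ^2 - 3λ - 88).
The quadratic factors as (λ + 8)·(λ - 11).
Eigenvalues: -8, 0, 11.

-8, 0, 11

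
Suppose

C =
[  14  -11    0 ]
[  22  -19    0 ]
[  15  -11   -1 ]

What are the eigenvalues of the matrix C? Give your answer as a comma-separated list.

-8, -1, 3

The characteristic polynomial is p(s) = det(sI - C).
Expanding the 3×3 determinant: p(s) = s^3 + 6s^2 - 19s - 24.
Try s = -8: p(-8) = 0, so -8 is a root.
Factor out (s + 8): p(s) = (s + 8)·(s^2 - 2s - 3).
The quadratic factors as (s + 1)·(s - 3).
Eigenvalues: -8, -1, 3.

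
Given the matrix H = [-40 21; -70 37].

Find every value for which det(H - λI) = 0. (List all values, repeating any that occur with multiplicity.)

-5, 2

det(H - λI) = (-40 - λ)(37 - λ) - (21)·(-70) = λ^2 + 3λ - 10.
This factors as (λ + 5)·(λ - 2) = 0.
Eigenvalues: -5, 2.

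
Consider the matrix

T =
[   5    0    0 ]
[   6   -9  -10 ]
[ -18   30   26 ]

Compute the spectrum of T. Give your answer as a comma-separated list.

5, 6, 11

Set up det(μI - T) = 0.
Cofactor expansion gives p(μ) = μ^3 - 22μ^2 + 151μ - 330.
Rational-root test: μ = 5 gives p(5) = 0.
Dividing by (μ - 5) leaves μ^2 - 17μ + 66.
The quadratic factors as (μ - 6)·(μ - 11).
Eigenvalues: 5, 6, 11.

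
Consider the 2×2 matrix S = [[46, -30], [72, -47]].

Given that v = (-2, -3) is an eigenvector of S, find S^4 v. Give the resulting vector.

(-2, -3)

First find the eigenvalue: Sv = (-2, -3) = 1·(-2, -3), so λ = 1.
Then S^4 v = λ^4·v = 1^4·(-2, -3) = 1·(-2, -3) = (-2, -3).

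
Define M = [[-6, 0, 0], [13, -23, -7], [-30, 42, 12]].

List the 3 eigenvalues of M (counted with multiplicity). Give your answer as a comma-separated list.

Set up det(λI - M) = 0.
Expanding the 3×3 determinant: p(λ) = λ^3 + 17λ^2 + 84λ + 108.
Rational-root test: λ = -2 gives p(-2) = 0.
Dividing by (λ + 2) leaves λ^2 + 15λ + 54.
The quadratic factors as (λ + 9)·(λ + 6).
Eigenvalues: -9, -6, -2.

-9, -6, -2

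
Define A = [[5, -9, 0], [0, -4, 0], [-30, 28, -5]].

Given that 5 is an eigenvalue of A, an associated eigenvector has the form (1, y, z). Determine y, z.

We need (A - 5I)v = 0.
A - 5I = [[0, -9, 0], [0, -9, 0], [-30, 28, -10]].
Row 1: (0)·1 + (-9)·y + (0)·z = 0
Row 2: (0)·1 + (-9)·y + (0)·z = 0
Row 3: (-30)·1 + (28)·y + (-10)·z = 0
Solving gives y = 0, z = -3.
Check: A·(1, 0, -3) = (5, 0, -15) = 5·(1, 0, -3).

0, -3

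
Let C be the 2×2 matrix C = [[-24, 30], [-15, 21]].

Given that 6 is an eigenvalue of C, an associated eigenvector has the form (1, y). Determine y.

1

We need (C - 6I)v = 0.
C - 6I = [[-30, 30], [-15, 15]].
Row 1: (-30)·1 + (30)·y = 0
Row 2: (-15)·1 + (15)·y = 0
Solving gives y = 1.
Check: C·(1, 1) = (6, 6) = 6·(1, 1).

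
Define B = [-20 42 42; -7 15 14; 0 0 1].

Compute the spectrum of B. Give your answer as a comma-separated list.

-6, 1, 1

Set up det(tI - B) = 0.
Expanding the 3×3 determinant: p(t) = t^3 + 4t^2 - 11t + 6.
Since p(1) = 0, t = 1 is a root.
Dividing by (t - 1) leaves t^2 + 5t - 6.
The quadratic factors as (t + 6)·(t - 1).
Eigenvalues: -6, 1, 1.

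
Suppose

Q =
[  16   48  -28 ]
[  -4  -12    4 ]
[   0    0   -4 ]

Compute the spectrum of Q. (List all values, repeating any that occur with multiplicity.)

Set up det(rI - Q) = 0.
Expanding the 3×3 determinant: p(r) = r^3 - 16r.
Try r = -4: p(-4) = 0, so -4 is a root.
Factor out (r + 4): p(r) = (r + 4)·(r^2 - 4r).
The quadratic factors as r·(r - 4).
Eigenvalues: -4, 0, 4.

-4, 0, 4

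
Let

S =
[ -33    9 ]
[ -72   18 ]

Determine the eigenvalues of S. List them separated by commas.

-9, -6

det(S - lambda·I) = (-33 - lambda)(18 - lambda) - (9)·(-72) = lambda^2 + 15·lambda + 54.
This factors as (lambda + 9)·(lambda + 6) = 0.
Eigenvalues: -9, -6.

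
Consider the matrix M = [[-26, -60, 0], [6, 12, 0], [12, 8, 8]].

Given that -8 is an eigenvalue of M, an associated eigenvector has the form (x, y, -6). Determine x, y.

10, -3

We need (M + 8I)v = 0.
M + 8I = [[-18, -60, 0], [6, 20, 0], [12, 8, 16]].
Row 1: (-18)·x + (-60)·y + (0)·-6 = 0
Row 2: (6)·x + (20)·y + (0)·-6 = 0
Row 3: (12)·x + (8)·y + (16)·-6 = 0
Solving gives x = 10, y = -3.
Check: M·(10, -3, -6) = (-80, 24, 48) = -8·(10, -3, -6).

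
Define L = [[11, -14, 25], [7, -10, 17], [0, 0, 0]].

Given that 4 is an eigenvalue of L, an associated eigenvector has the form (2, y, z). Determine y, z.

We need (L - 4I)v = 0.
L - 4I = [[7, -14, 25], [7, -14, 17], [0, 0, -4]].
Row 1: (7)·2 + (-14)·y + (25)·z = 0
Row 2: (7)·2 + (-14)·y + (17)·z = 0
Row 3: (0)·2 + (0)·y + (-4)·z = 0
Solving gives y = 1, z = 0.
Check: L·(2, 1, 0) = (8, 4, 0) = 4·(2, 1, 0).

1, 0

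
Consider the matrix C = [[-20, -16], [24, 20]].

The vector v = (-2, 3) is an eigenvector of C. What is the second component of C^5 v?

First find the eigenvalue: Cv = (-8, 12) = 4·(-2, 3), so λ = 4.
Then C^5 v = λ^5·v = 4^5·(-2, 3) = 1024·(-2, 3) = (-2048, 3072).

3072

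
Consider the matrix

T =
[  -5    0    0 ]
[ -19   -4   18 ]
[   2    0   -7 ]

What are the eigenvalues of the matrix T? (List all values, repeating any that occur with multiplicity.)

-7, -5, -4

Compute the characteristic polynomial p(t) = det(tI - T).
Cofactor expansion gives p(t) = t^3 + 16t^2 + 83t + 140.
Rational-root test: t = -5 gives p(-5) = 0.
Dividing by (t + 5) leaves t^2 + 11t + 28.
The quadratic factors as (t + 7)·(t + 4).
Eigenvalues: -7, -5, -4.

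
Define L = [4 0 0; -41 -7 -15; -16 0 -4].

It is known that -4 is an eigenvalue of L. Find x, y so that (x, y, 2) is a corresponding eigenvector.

We need (L + 4I)v = 0.
L + 4I = [[8, 0, 0], [-41, -3, -15], [-16, 0, 0]].
Row 1: (8)·x + (0)·y + (0)·2 = 0
Row 2: (-41)·x + (-3)·y + (-15)·2 = 0
Row 3: (-16)·x + (0)·y + (0)·2 = 0
Solving gives x = 0, y = -10.
Check: L·(0, -10, 2) = (0, 40, -8) = -4·(0, -10, 2).

0, -10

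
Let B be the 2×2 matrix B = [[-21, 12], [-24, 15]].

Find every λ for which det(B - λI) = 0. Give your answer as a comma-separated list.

-9, 3

det(B - sI) = (-21 - s)(15 - s) - (12)·(-24) = s^2 + 6s - 27.
This factors as (s + 9)·(s - 3) = 0.
Eigenvalues: -9, 3.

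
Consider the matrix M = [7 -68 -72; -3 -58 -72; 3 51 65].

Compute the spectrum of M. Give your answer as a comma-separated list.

Set up det(sI - M) = 0.
Cofactor expansion gives p(s) = s^3 - 14s^2 - 37s + 770.
Try s = -7: p(-7) = 0, so -7 is a root.
Dividing by (s + 7) leaves s^2 - 21s + 110.
The quadratic factors as (s - 10)·(s - 11).
Eigenvalues: -7, 10, 11.

-7, 10, 11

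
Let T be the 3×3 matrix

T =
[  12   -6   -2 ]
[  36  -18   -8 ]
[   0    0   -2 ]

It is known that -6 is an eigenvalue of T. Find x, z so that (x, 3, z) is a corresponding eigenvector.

We need (T + 6I)v = 0.
T + 6I = [[18, -6, -2], [36, -12, -8], [0, 0, 4]].
Row 1: (18)·x + (-6)·3 + (-2)·z = 0
Row 2: (36)·x + (-12)·3 + (-8)·z = 0
Row 3: (0)·x + (0)·3 + (4)·z = 0
Solving gives x = 1, z = 0.
Check: T·(1, 3, 0) = (-6, -18, 0) = -6·(1, 3, 0).

1, 0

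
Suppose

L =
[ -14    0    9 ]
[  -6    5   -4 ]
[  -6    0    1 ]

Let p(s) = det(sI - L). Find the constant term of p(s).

p(s) = s^3 + 8s^2 - 25s - 200.
The constant term is -200.

-200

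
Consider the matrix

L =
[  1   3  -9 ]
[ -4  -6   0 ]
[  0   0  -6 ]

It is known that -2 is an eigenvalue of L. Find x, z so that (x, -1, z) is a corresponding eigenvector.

1, 0

We need (L + 2I)v = 0.
L + 2I = [[3, 3, -9], [-4, -4, 0], [0, 0, -4]].
Row 1: (3)·x + (3)·-1 + (-9)·z = 0
Row 2: (-4)·x + (-4)·-1 + (0)·z = 0
Row 3: (0)·x + (0)·-1 + (-4)·z = 0
Solving gives x = 1, z = 0.
Check: L·(1, -1, 0) = (-2, 2, 0) = -2·(1, -1, 0).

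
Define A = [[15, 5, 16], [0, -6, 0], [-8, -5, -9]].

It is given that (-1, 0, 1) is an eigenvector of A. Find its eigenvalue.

-1

Compute Av: A·(-1, 0, 1) = (1, 0, -1).
Since Av = λv, compare component 1: 1 = λ·-1, so λ = -1.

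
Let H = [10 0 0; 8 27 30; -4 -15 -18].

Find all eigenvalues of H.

Set up det(λI - H) = 0.
Expanding the 3×3 determinant: p(λ) = λ^3 - 19λ^2 + 54λ + 360.
Try λ = 10: p(10) = 0, so 10 is a root.
Factor out (λ - 10): p(λ) = (λ - 10)·(λ^2 - 9λ - 36).
The quadratic factors as (λ + 3)·(λ - 12).
Eigenvalues: -3, 10, 12.

-3, 10, 12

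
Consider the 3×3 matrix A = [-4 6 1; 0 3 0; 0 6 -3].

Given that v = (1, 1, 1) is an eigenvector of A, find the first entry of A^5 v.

First find the eigenvalue: Av = (3, 3, 3) = 3·(1, 1, 1), so λ = 3.
Then A^5 v = λ^5·v = 3^5·(1, 1, 1) = 243·(1, 1, 1) = (243, 243, 243).

243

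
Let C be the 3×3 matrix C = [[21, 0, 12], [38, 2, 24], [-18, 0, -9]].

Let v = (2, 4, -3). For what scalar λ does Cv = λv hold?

3

Compute Cv: C·(2, 4, -3) = (6, 12, -9).
Since Cv = λv, compare component 1: 6 = λ·2, so λ = 3.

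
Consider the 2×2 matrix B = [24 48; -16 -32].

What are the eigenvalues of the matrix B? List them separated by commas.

-8, 0

det(B - lambda·I) = (24 - lambda)(-32 - lambda) - (48)·(-16) = lambda^2 + 8·lambda.
This factors as (lambda + 8)·lambda = 0.
Eigenvalues: -8, 0.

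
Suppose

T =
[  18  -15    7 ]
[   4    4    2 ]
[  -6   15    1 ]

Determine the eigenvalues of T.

4, 9, 10

Set up det(rI - T) = 0.
Expanding along the first row, p(r) = r^3 - 23r^2 + 166r - 360.
Rational-root test: r = 4 gives p(4) = 0.
Dividing by (r - 4) leaves r^2 - 19r + 90.
The quadratic factors as (r - 9)·(r - 10).
Eigenvalues: 4, 9, 10.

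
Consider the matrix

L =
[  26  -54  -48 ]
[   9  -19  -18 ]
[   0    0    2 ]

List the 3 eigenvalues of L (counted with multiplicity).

Compute the characteristic polynomial p(s) = det(sI - L).
Cofactor expansion gives p(s) = s^3 - 9s^2 + 6s + 16.
Since p(-1) = 0, s = -1 is a root.
Factor out (s + 1): p(s) = (s + 1)·(s^2 - 10s + 16).
The quadratic factors as (s - 2)·(s - 8).
Eigenvalues: -1, 2, 8.

-1, 2, 8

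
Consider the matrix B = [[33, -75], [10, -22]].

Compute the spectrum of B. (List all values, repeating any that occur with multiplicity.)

det(B - λI) = (33 - λ)(-22 - λ) - (-75)·(10) = λ^2 - 11λ + 24.
This factors as (λ - 3)·(λ - 8) = 0.
Eigenvalues: 3, 8.

3, 8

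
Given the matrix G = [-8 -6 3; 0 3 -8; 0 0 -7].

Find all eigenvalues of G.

-8, -7, 3

G is upper triangular, so its eigenvalues are the diagonal entries.
Diagonal: -8, 3, -7.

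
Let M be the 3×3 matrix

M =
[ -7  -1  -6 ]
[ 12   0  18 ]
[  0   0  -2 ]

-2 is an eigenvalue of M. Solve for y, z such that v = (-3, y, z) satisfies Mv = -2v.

9, 1

We need (M + 2I)v = 0.
M + 2I = [[-5, -1, -6], [12, 2, 18], [0, 0, 0]].
Row 1: (-5)·-3 + (-1)·y + (-6)·z = 0
Row 2: (12)·-3 + (2)·y + (18)·z = 0
Row 3: (0)·-3 + (0)·y + (0)·z = 0
Solving gives y = 9, z = 1.
Check: M·(-3, 9, 1) = (6, -18, -2) = -2·(-3, 9, 1).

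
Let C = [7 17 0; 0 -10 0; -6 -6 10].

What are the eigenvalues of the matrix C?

-10, 7, 10

The characteristic polynomial is p(t) = det(tI - C).
Cofactor expansion gives p(t) = t^3 - 7t^2 - 100t + 700.
Since p(7) = 0, t = 7 is a root.
Factor out (t - 7): p(t) = (t - 7)·(t^2 - 100).
The quadratic factors as (t + 10)·(t - 10).
Eigenvalues: -10, 7, 10.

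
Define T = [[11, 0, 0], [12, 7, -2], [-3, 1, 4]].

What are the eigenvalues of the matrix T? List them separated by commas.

5, 6, 11

Set up det(tI - T) = 0.
Cofactor expansion gives p(t) = t^3 - 22t^2 + 151t - 330.
Rational-root test: t = 11 gives p(11) = 0.
Factor out (t - 11): p(t) = (t - 11)·(t^2 - 11t + 30).
The quadratic factors as (t - 5)·(t - 6).
Eigenvalues: 5, 6, 11.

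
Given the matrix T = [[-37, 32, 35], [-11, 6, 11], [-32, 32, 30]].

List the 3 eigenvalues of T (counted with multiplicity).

-5, -2, 6

Set up det(rI - T) = 0.
Cofactor expansion gives p(r) = r^3 + r^2 - 32r - 60.
Try r = -2: p(-2) = 0, so -2 is a root.
Dividing by (r + 2) leaves r^2 - r - 30.
The quadratic factors as (r + 5)·(r - 6).
Eigenvalues: -5, -2, 6.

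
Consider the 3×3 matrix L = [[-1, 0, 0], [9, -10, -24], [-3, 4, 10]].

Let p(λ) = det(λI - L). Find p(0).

-4

p(0) = det(0·I − L) = det(−L) = (−1)^3·det(L).
det(L) = 4, so p(0) = -4.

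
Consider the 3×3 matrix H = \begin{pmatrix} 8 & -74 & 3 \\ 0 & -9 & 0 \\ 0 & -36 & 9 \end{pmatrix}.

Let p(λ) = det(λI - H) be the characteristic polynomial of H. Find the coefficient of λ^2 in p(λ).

The coefficient of λ^2 of det(λI - H) is −trace(H).
trace(H) = (8) + (-9) + (9) = 8, so the coefficient is -8.

-8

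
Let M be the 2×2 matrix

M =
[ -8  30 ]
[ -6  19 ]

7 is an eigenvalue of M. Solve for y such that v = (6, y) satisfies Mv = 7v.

3

We need (M - 7I)v = 0.
M - 7I = [[-15, 30], [-6, 12]].
Row 1: (-15)·6 + (30)·y = 0
Row 2: (-6)·6 + (12)·y = 0
Solving gives y = 3.
Check: M·(6, 3) = (42, 21) = 7·(6, 3).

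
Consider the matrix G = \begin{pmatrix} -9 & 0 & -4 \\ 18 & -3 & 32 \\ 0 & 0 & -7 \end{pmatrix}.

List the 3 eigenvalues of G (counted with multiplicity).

-9, -7, -3

The characteristic polynomial is p(μ) = det(μI - G).
Expanding along the first row, p(μ) = μ^3 + 19μ^2 + 111μ + 189.
Rational-root test: μ = -3 gives p(-3) = 0.
Dividing by (μ + 3) leaves μ^2 + 16μ + 63.
The quadratic factors as (μ + 9)·(μ + 7).
Eigenvalues: -9, -7, -3.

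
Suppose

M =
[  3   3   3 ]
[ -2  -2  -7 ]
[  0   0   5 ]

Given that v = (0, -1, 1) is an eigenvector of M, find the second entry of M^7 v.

First find the eigenvalue: Mv = (0, -5, 5) = 5·(0, -1, 1), so λ = 5.
Then M^7 v = λ^7·v = 5^7·(0, -1, 1) = 78125·(0, -1, 1) = (0, -78125, 78125).

-78125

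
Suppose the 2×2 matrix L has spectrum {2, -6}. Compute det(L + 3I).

-15

If L has eigenvalues 2, -6, then L + 3I has eigenvalues 5, -3.
det(L + 3I) = (5) · (-3) = -15.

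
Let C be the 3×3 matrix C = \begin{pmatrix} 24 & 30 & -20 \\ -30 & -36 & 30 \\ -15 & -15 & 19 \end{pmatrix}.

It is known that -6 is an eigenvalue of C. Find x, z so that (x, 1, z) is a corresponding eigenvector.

We need (C + 6I)v = 0.
C + 6I = [[30, 30, -20], [-30, -30, 30], [-15, -15, 25]].
Row 1: (30)·x + (30)·1 + (-20)·z = 0
Row 2: (-30)·x + (-30)·1 + (30)·z = 0
Row 3: (-15)·x + (-15)·1 + (25)·z = 0
Solving gives x = -1, z = 0.
Check: C·(-1, 1, 0) = (6, -6, 0) = -6·(-1, 1, 0).

-1, 0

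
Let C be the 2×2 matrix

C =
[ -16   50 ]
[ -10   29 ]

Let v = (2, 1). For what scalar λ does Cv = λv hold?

Compute Cv: C·(2, 1) = (18, 9).
Since Cv = λv, compare component 1: 18 = λ·2, so λ = 9.

9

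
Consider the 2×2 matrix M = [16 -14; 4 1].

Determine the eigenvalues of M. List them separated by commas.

8, 9

det(M - λI) = (16 - λ)(1 - λ) - (-14)·(4) = λ^2 - 17λ + 72.
This factors as (λ - 8)·(λ - 9) = 0.
Eigenvalues: 8, 9.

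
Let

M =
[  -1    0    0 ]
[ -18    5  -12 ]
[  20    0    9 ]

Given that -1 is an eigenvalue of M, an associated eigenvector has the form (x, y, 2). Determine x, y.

-1, 1

We need (M + 1I)v = 0.
M + 1I = [[0, 0, 0], [-18, 6, -12], [20, 0, 10]].
Row 1: (0)·x + (0)·y + (0)·2 = 0
Row 2: (-18)·x + (6)·y + (-12)·2 = 0
Row 3: (20)·x + (0)·y + (10)·2 = 0
Solving gives x = -1, y = 1.
Check: M·(-1, 1, 2) = (1, -1, -2) = -1·(-1, 1, 2).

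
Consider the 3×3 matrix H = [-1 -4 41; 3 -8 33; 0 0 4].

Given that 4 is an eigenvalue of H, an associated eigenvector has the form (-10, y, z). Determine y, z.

-8, -2

We need (H - 4I)v = 0.
H - 4I = [[-5, -4, 41], [3, -12, 33], [0, 0, 0]].
Row 1: (-5)·-10 + (-4)·y + (41)·z = 0
Row 2: (3)·-10 + (-12)·y + (33)·z = 0
Row 3: (0)·-10 + (0)·y + (0)·z = 0
Solving gives y = -8, z = -2.
Check: H·(-10, -8, -2) = (-40, -32, -8) = 4·(-10, -8, -2).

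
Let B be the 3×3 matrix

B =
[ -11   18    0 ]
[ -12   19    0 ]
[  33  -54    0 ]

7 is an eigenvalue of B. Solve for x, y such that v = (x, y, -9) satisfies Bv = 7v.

3, 3

We need (B - 7I)v = 0.
B - 7I = [[-18, 18, 0], [-12, 12, 0], [33, -54, -7]].
Row 1: (-18)·x + (18)·y + (0)·-9 = 0
Row 2: (-12)·x + (12)·y + (0)·-9 = 0
Row 3: (33)·x + (-54)·y + (-7)·-9 = 0
Solving gives x = 3, y = 3.
Check: B·(3, 3, -9) = (21, 21, -63) = 7·(3, 3, -9).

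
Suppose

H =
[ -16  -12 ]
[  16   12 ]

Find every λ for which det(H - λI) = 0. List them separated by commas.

det(H - rI) = (-16 - r)(12 - r) - (-12)·(16) = r^2 + 4r.
This factors as (r + 4)·r = 0.
Eigenvalues: -4, 0.

-4, 0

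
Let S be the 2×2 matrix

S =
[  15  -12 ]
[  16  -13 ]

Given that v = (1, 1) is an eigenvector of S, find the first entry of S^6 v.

729

First find the eigenvalue: Sv = (3, 3) = 3·(1, 1), so λ = 3.
Then S^6 v = λ^6·v = 3^6·(1, 1) = 729·(1, 1) = (729, 729).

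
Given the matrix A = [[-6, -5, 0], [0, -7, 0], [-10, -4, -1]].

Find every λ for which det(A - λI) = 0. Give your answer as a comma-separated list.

-7, -6, -1

Set up det(λI - A) = 0.
Expanding the 3×3 determinant: p(λ) = λ^3 + 14λ^2 + 55λ + 42.
Try λ = -7: p(-7) = 0, so -7 is a root.
Factor out (λ + 7): p(λ) = (λ + 7)·(λ^2 + 7λ + 6).
The quadratic factors as (λ + 6)·(λ + 1).
Eigenvalues: -7, -6, -1.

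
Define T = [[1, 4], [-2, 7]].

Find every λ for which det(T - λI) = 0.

det(T - λI) = (1 - λ)(7 - λ) - (4)·(-2) = λ^2 - 8λ + 15.
This factors as (λ - 3)·(λ - 5) = 0.
Eigenvalues: 3, 5.

3, 5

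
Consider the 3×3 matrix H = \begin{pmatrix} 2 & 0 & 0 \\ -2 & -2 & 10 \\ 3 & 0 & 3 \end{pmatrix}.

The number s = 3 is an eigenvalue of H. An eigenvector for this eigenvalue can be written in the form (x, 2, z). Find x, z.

0, 1

We need (H - 3I)v = 0.
H - 3I = [[-1, 0, 0], [-2, -5, 10], [3, 0, 0]].
Row 1: (-1)·x + (0)·2 + (0)·z = 0
Row 2: (-2)·x + (-5)·2 + (10)·z = 0
Row 3: (3)·x + (0)·2 + (0)·z = 0
Solving gives x = 0, z = 1.
Check: H·(0, 2, 1) = (0, 6, 3) = 3·(0, 2, 1).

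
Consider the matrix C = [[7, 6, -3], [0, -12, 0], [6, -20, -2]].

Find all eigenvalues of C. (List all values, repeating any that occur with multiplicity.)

The characteristic polynomial is p(t) = det(tI - C).
Cofactor expansion gives p(t) = t^3 + 7t^2 - 56t + 48.
Rational-root test: t = -12 gives p(-12) = 0.
Dividing by (t + 12) leaves t^2 - 5t + 4.
The quadratic factors as (t - 1)·(t - 4).
Eigenvalues: -12, 1, 4.

-12, 1, 4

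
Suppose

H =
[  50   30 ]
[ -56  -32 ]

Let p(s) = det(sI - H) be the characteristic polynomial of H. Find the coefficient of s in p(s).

The coefficient of s of det(sI - H) is −trace(H).
trace(H) = (50) + (-32) = 18, so the coefficient is -18.

-18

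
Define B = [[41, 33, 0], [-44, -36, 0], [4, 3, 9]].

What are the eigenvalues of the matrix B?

-3, 8, 9

Compute the characteristic polynomial p(μ) = det(μI - B).
Expanding the 3×3 determinant: p(μ) = μ^3 - 14μ^2 + 21μ + 216.
Rational-root test: μ = 8 gives p(8) = 0.
Dividing by (μ - 8) leaves μ^2 - 6μ - 27.
The quadratic factors as (μ + 3)·(μ - 9).
Eigenvalues: -3, 8, 9.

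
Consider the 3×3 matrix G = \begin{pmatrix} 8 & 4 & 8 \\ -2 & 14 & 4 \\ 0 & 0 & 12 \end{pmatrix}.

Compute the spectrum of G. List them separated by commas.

The characteristic polynomial is p(lambda) = det(lambda·I - G).
Expanding the 3×3 determinant: p(lambda) = lambda^3 - 34·lambda^2 + 384·lambda - 1440.
Rational-root test: lambda = 10 gives p(10) = 0.
Factor out (lambda - 10): p(lambda) = (lambda - 10)·(lambda^2 - 24·lambda + 144).
The quadratic factor is (lambda - 12)^2.
Eigenvalues: 10, 12, 12.

10, 12, 12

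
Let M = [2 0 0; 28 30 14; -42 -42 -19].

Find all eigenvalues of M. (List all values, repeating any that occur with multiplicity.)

2, 2, 9

Set up det(λI - M) = 0.
Cofactor expansion gives p(λ) = λ^3 - 13λ^2 + 40λ - 36.
Rational-root test: λ = 9 gives p(9) = 0.
Dividing by (λ - 9) leaves λ^2 - 4λ + 4.
The quadratic factor is (λ - 2)^2.
Eigenvalues: 2, 2, 9.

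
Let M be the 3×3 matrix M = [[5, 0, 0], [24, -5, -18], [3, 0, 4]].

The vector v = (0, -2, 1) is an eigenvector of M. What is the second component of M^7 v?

First find the eigenvalue: Mv = (0, -8, 4) = 4·(0, -2, 1), so λ = 4.
Then M^7 v = λ^7·v = 4^7·(0, -2, 1) = 16384·(0, -2, 1) = (0, -32768, 16384).

-32768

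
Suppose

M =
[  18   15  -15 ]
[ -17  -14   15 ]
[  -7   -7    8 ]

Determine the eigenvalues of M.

1, 3, 8

Compute the characteristic polynomial p(r) = det(rI - M).
Expanding the 3×3 determinant: p(r) = r^3 - 12r^2 + 35r - 24.
Try r = 3: p(3) = 0, so 3 is a root.
Factor out (r - 3): p(r) = (r - 3)·(r^2 - 9r + 8).
The quadratic factors as (r - 1)·(r - 8).
Eigenvalues: 1, 3, 8.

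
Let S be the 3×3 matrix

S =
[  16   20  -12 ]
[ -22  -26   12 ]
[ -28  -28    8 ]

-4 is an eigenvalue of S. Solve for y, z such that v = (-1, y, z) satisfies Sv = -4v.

1, 0

We need (S + 4I)v = 0.
S + 4I = [[20, 20, -12], [-22, -22, 12], [-28, -28, 12]].
Row 1: (20)·-1 + (20)·y + (-12)·z = 0
Row 2: (-22)·-1 + (-22)·y + (12)·z = 0
Row 3: (-28)·-1 + (-28)·y + (12)·z = 0
Solving gives y = 1, z = 0.
Check: S·(-1, 1, 0) = (4, -4, 0) = -4·(-1, 1, 0).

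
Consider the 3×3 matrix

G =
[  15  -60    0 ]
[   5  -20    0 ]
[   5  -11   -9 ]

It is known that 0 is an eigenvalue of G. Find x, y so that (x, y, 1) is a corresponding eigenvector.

We need (G)v = 0.
G = [[15, -60, 0], [5, -20, 0], [5, -11, -9]].
Row 1: (15)·x + (-60)·y + (0)·1 = 0
Row 2: (5)·x + (-20)·y + (0)·1 = 0
Row 3: (5)·x + (-11)·y + (-9)·1 = 0
Solving gives x = 4, y = 1.
Check: G·(4, 1, 1) = (0, 0, 0) = 0·(4, 1, 1).

4, 1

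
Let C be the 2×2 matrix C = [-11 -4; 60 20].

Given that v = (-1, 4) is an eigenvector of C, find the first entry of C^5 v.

First find the eigenvalue: Cv = (-5, 20) = 5·(-1, 4), so λ = 5.
Then C^5 v = λ^5·v = 5^5·(-1, 4) = 3125·(-1, 4) = (-3125, 12500).

-3125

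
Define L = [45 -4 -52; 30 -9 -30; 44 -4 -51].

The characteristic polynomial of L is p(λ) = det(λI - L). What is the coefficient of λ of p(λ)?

p(λ) = λ^3 + 15λ^2 + 47λ - 63.
The coefficient of λ is 47.

47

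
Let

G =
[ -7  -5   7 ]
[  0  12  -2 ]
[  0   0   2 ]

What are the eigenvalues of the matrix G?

G is upper triangular, so its eigenvalues are the diagonal entries.
Diagonal: -7, 12, 2.

-7, 2, 12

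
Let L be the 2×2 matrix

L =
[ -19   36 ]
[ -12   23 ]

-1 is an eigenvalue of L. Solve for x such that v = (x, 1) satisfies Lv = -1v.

We need (L + 1I)v = 0.
L + 1I = [[-18, 36], [-12, 24]].
Row 1: (-18)·x + (36)·1 = 0
Row 2: (-12)·x + (24)·1 = 0
Solving gives x = 2.
Check: L·(2, 1) = (-2, -1) = -1·(2, 1).

2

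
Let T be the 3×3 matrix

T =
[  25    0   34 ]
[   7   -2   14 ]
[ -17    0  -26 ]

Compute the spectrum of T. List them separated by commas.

-9, -2, 8

Set up det(rI - T) = 0.
Cofactor expansion gives p(r) = r^3 + 3r^2 - 70r - 144.
Since p(-9) = 0, r = -9 is a root.
Dividing by (r + 9) leaves r^2 - 6r - 16.
The quadratic factors as (r + 2)·(r - 8).
Eigenvalues: -9, -2, 8.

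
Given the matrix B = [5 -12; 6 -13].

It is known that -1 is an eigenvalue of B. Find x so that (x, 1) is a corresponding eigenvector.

2

We need (B + 1I)v = 0.
B + 1I = [[6, -12], [6, -12]].
Row 1: (6)·x + (-12)·1 = 0
Row 2: (6)·x + (-12)·1 = 0
Solving gives x = 2.
Check: B·(2, 1) = (-2, -1) = -1·(2, 1).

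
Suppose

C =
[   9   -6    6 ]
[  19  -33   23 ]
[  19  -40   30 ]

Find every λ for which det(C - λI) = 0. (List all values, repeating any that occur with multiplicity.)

The characteristic polynomial is p(s) = det(sI - C).
Expanding along the first row, p(s) = s^3 - 6s^2 - 97s + 630.
Since p(9) = 0, s = 9 is a root.
Factor out (s - 9): p(s) = (s - 9)·(s^2 + 3s - 70).
The quadratic factors as (s + 10)·(s - 7).
Eigenvalues: -10, 7, 9.

-10, 7, 9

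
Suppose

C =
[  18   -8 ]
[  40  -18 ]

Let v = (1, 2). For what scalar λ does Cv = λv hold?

2

Compute Cv: C·(1, 2) = (2, 4).
Since Cv = λv, compare component 1: 2 = λ·1, so λ = 2.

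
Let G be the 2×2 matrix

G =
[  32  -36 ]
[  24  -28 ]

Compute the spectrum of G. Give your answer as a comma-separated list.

det(G - sI) = (32 - s)(-28 - s) - (-36)·(24) = s^2 - 4s - 32.
This factors as (s + 4)·(s - 8) = 0.
Eigenvalues: -4, 8.

-4, 8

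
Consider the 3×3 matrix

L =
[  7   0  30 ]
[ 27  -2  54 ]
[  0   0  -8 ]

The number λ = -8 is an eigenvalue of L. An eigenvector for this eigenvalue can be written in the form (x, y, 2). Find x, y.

-4, 0

We need (L + 8I)v = 0.
L + 8I = [[15, 0, 30], [27, 6, 54], [0, 0, 0]].
Row 1: (15)·x + (0)·y + (30)·2 = 0
Row 2: (27)·x + (6)·y + (54)·2 = 0
Row 3: (0)·x + (0)·y + (0)·2 = 0
Solving gives x = -4, y = 0.
Check: L·(-4, 0, 2) = (32, 0, -16) = -8·(-4, 0, 2).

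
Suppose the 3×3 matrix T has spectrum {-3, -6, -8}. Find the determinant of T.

-144

det(T) is the product of the eigenvalues: (-3) · (-6) · (-8) = -144.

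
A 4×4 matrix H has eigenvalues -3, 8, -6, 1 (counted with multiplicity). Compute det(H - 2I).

-240

If H has eigenvalues -3, 8, -6, 1, then H - 2I has eigenvalues -5, 6, -8, -1.
det(H - 2I) = (-5) · (6) · (-8) · (-1) = -240.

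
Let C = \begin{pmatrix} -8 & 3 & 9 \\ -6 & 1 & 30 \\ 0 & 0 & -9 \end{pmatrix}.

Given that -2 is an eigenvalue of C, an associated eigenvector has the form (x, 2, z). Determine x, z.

1, 0

We need (C + 2I)v = 0.
C + 2I = [[-6, 3, 9], [-6, 3, 30], [0, 0, -7]].
Row 1: (-6)·x + (3)·2 + (9)·z = 0
Row 2: (-6)·x + (3)·2 + (30)·z = 0
Row 3: (0)·x + (0)·2 + (-7)·z = 0
Solving gives x = 1, z = 0.
Check: C·(1, 2, 0) = (-2, -4, 0) = -2·(1, 2, 0).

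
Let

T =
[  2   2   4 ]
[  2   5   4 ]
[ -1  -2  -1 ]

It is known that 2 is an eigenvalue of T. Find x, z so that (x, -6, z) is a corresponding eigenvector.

We need (T - 2I)v = 0.
T - 2I = [[0, 2, 4], [2, 3, 4], [-1, -2, -3]].
Row 1: (0)·x + (2)·-6 + (4)·z = 0
Row 2: (2)·x + (3)·-6 + (4)·z = 0
Row 3: (-1)·x + (-2)·-6 + (-3)·z = 0
Solving gives x = 3, z = 3.
Check: T·(3, -6, 3) = (6, -12, 6) = 2·(3, -6, 3).

3, 3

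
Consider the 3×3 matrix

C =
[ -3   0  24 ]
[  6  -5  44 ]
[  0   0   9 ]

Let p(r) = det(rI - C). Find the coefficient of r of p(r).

-57

p(r) = r^3 - r^2 - 57r - 135.
The coefficient of r is -57.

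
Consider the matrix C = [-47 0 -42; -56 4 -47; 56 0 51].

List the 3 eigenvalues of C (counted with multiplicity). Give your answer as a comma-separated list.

The characteristic polynomial is p(lambda) = det(lambda·I - C).
Expanding along the first row, p(lambda) = lambda^3 - 8·lambda^2 - 29·lambda + 180.
Rational-root test: lambda = -5 gives p(-5) = 0.
Dividing by (lambda + 5) leaves lambda^2 - 13·lambda + 36.
The quadratic factors as (lambda - 4)·(lambda - 9).
Eigenvalues: -5, 4, 9.

-5, 4, 9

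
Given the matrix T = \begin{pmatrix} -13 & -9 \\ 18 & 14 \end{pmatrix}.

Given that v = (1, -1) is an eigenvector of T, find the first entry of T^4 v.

First find the eigenvalue: Tv = (-4, 4) = -4·(1, -1), so λ = -4.
Then T^4 v = λ^4·v = (-4)^4·(1, -1) = 256·(1, -1) = (256, -256).

256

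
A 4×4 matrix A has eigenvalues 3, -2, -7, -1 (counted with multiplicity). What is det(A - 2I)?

If A has eigenvalues 3, -2, -7, -1, then A - 2I has eigenvalues 1, -4, -9, -3.
det(A - 2I) = (1) · (-4) · (-9) · (-3) = -108.

-108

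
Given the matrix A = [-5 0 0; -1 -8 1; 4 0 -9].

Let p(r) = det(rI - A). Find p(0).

360

p(0) = det(0·I − A) = det(−A) = (−1)^3·det(A).
det(A) = -360, so p(0) = 360.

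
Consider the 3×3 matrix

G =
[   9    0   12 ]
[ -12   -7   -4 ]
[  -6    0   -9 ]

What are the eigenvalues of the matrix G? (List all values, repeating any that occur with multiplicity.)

-7, -3, 3

Compute the characteristic polynomial p(t) = det(tI - G).
Cofactor expansion gives p(t) = t^3 + 7t^2 - 9t - 63.
Since p(3) = 0, t = 3 is a root.
Factor out (t - 3): p(t) = (t - 3)·(t^2 + 10t + 21).
The quadratic factors as (t + 7)·(t + 3).
Eigenvalues: -7, -3, 3.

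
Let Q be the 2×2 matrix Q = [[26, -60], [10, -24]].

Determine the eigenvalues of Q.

-4, 6

det(Q - λI) = (26 - λ)(-24 - λ) - (-60)·(10) = λ^2 - 2λ - 24.
This factors as (λ + 4)·(λ - 6) = 0.
Eigenvalues: -4, 6.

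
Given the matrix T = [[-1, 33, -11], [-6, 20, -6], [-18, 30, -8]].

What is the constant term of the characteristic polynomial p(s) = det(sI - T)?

p(0) = det(0·I − T) = det(−T) = (−1)^3·det(T).
det(T) = -20, so p(0) = 20.

20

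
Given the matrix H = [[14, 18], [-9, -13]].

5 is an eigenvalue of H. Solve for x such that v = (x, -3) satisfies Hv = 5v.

6

We need (H - 5I)v = 0.
H - 5I = [[9, 18], [-9, -18]].
Row 1: (9)·x + (18)·-3 = 0
Row 2: (-9)·x + (-18)·-3 = 0
Solving gives x = 6.
Check: H·(6, -3) = (30, -15) = 5·(6, -3).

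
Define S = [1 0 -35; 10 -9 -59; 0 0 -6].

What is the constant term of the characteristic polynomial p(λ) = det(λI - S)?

-54

p(0) = det(0·I − S) = det(−S) = (−1)^3·det(S).
det(S) = 54, so p(0) = -54.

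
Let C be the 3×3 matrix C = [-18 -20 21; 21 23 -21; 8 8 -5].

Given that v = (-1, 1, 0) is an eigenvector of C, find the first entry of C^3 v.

First find the eigenvalue: Cv = (-2, 2, 0) = 2·(-1, 1, 0), so λ = 2.
Then C^3 v = λ^3·v = 2^3·(-1, 1, 0) = 8·(-1, 1, 0) = (-8, 8, 0).

-8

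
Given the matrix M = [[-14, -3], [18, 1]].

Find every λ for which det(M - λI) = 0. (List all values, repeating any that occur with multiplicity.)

det(M - λI) = (-14 - λ)(1 - λ) - (-3)·(18) = λ^2 + 13λ + 40.
This factors as (λ + 8)·(λ + 5) = 0.
Eigenvalues: -8, -5.

-8, -5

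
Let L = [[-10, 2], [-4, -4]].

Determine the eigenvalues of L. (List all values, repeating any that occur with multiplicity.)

det(L - lambda·I) = (-10 - lambda)(-4 - lambda) - (2)·(-4) = lambda^2 + 14·lambda + 48.
This factors as (lambda + 8)·(lambda + 6) = 0.
Eigenvalues: -8, -6.

-8, -6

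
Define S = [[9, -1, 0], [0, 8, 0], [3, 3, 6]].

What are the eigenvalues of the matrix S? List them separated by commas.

6, 8, 9

The characteristic polynomial is p(λ) = det(λI - S).
Cofactor expansion gives p(λ) = λ^3 - 23λ^2 + 174λ - 432.
Since p(6) = 0, λ = 6 is a root.
Dividing by (λ - 6) leaves λ^2 - 17λ + 72.
The quadratic factors as (λ - 8)·(λ - 9).
Eigenvalues: 6, 8, 9.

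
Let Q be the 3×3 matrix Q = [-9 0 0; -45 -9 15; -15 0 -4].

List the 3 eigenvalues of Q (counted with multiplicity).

-9, -9, -4

The characteristic polynomial is p(s) = det(sI - Q).
Expanding the 3×3 determinant: p(s) = s^3 + 22s^2 + 153s + 324.
Rational-root test: s = -9 gives p(-9) = 0.
Dividing by (s + 9) leaves s^2 + 13s + 36.
The quadratic factors as (s + 9)·(s + 4).
Eigenvalues: -9, -9, -4.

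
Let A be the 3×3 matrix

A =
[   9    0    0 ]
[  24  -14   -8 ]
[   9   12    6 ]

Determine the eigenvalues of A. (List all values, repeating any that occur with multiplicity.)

Set up det(rI - A) = 0.
Cofactor expansion gives p(r) = r^3 - r^2 - 60r - 108.
Rational-root test: r = -2 gives p(-2) = 0.
Dividing by (r + 2) leaves r^2 - 3r - 54.
The quadratic factors as (r + 6)·(r - 9).
Eigenvalues: -6, -2, 9.

-6, -2, 9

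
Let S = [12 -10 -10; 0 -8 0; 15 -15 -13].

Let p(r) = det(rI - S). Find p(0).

-48

p(0) = det(0·I − S) = det(−S) = (−1)^3·det(S).
det(S) = 48, so p(0) = -48.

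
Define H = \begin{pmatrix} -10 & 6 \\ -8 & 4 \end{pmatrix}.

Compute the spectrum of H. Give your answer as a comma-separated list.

-4, -2

det(H - λI) = (-10 - λ)(4 - λ) - (6)·(-8) = λ^2 + 6λ + 8.
This factors as (λ + 4)·(λ + 2) = 0.
Eigenvalues: -4, -2.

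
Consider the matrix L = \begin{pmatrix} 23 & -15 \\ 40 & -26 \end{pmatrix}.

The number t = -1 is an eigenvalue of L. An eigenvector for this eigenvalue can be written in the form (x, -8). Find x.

-5

We need (L + 1I)v = 0.
L + 1I = [[24, -15], [40, -25]].
Row 1: (24)·x + (-15)·-8 = 0
Row 2: (40)·x + (-25)·-8 = 0
Solving gives x = -5.
Check: L·(-5, -8) = (5, 8) = -1·(-5, -8).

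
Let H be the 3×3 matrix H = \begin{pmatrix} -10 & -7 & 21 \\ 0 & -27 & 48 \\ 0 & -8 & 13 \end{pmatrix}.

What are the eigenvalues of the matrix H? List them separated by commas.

-11, -10, -3

Compute the characteristic polynomial p(r) = det(rI - H).
Expanding along the first row, p(r) = r^3 + 24r^2 + 173r + 330.
Rational-root test: r = -3 gives p(-3) = 0.
Dividing by (r + 3) leaves r^2 + 21r + 110.
The quadratic factors as (r + 11)·(r + 10).
Eigenvalues: -11, -10, -3.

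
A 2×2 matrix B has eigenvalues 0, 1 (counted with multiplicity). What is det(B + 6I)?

42

If B has eigenvalues 0, 1, then B + 6I has eigenvalues 6, 7.
det(B + 6I) = (6) · (7) = 42.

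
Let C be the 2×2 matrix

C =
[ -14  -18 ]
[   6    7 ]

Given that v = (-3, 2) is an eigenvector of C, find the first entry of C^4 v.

-48

First find the eigenvalue: Cv = (6, -4) = -2·(-3, 2), so λ = -2.
Then C^4 v = λ^4·v = (-2)^4·(-3, 2) = 16·(-3, 2) = (-48, 32).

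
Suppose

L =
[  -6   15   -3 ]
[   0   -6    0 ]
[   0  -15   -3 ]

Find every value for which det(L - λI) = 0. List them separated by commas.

-6, -6, -3

The characteristic polynomial is p(λ) = det(λI - L).
Expanding along the first row, p(λ) = λ^3 + 15λ^2 + 72λ + 108.
Rational-root test: λ = -3 gives p(-3) = 0.
Dividing by (λ + 3) leaves λ^2 + 12λ + 36.
The quadratic factor is (λ + 6)^2.
Eigenvalues: -6, -6, -3.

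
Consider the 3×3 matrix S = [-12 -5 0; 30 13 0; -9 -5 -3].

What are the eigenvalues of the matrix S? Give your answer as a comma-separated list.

-3, -2, 3

Compute the characteristic polynomial p(t) = det(tI - S).
Expanding the 3×3 determinant: p(t) = t^3 + 2t^2 - 9t - 18.
Rational-root test: t = -3 gives p(-3) = 0.
Dividing by (t + 3) leaves t^2 - t - 6.
The quadratic factors as (t + 2)·(t - 3).
Eigenvalues: -3, -2, 3.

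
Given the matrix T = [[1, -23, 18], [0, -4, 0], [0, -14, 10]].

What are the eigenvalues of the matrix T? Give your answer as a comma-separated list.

The characteristic polynomial is p(μ) = det(μI - T).
Cofactor expansion gives p(μ) = μ^3 - 7μ^2 - 34μ + 40.
Try μ = -4: p(-4) = 0, so -4 is a root.
Factor out (μ + 4): p(μ) = (μ + 4)·(μ^2 - 11μ + 10).
The quadratic factors as (μ - 1)·(μ - 10).
Eigenvalues: -4, 1, 10.

-4, 1, 10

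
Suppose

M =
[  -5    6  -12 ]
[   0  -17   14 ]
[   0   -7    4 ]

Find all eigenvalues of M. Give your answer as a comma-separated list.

The characteristic polynomial is p(lambda) = det(lambda·I - M).
Expanding the 3×3 determinant: p(lambda) = lambda^3 + 18·lambda^2 + 95·lambda + 150.
Try lambda = -3: p(-3) = 0, so -3 is a root.
Dividing by (lambda + 3) leaves lambda^2 + 15·lambda + 50.
The quadratic factors as (lambda + 10)·(lambda + 5).
Eigenvalues: -10, -5, -3.

-10, -5, -3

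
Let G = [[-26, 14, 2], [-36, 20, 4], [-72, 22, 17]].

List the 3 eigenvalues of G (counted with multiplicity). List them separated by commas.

The characteristic polynomial is p(s) = det(sI - G).
Expanding along the first row, p(s) = s^3 - 11s^2 - 62s + 720.
Since p(-8) = 0, s = -8 is a root.
Factor out (s + 8): p(s) = (s + 8)·(s^2 - 19s + 90).
The quadratic factors as (s - 9)·(s - 10).
Eigenvalues: -8, 9, 10.

-8, 9, 10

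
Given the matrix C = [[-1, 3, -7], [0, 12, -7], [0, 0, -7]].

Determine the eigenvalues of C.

-7, -1, 12

C is upper triangular, so its eigenvalues are the diagonal entries.
Diagonal: -1, 12, -7.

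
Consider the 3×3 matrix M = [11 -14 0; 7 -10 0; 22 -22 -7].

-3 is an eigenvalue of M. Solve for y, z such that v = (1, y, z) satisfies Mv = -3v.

We need (M + 3I)v = 0.
M + 3I = [[14, -14, 0], [7, -7, 0], [22, -22, -4]].
Row 1: (14)·1 + (-14)·y + (0)·z = 0
Row 2: (7)·1 + (-7)·y + (0)·z = 0
Row 3: (22)·1 + (-22)·y + (-4)·z = 0
Solving gives y = 1, z = 0.
Check: M·(1, 1, 0) = (-3, -3, 0) = -3·(1, 1, 0).

1, 0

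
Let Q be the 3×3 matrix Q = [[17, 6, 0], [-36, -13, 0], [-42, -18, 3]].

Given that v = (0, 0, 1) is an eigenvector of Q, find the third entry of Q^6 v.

729

First find the eigenvalue: Qv = (0, 0, 3) = 3·(0, 0, 1), so λ = 3.
Then Q^6 v = λ^6·v = 3^6·(0, 0, 1) = 729·(0, 0, 1) = (0, 0, 729).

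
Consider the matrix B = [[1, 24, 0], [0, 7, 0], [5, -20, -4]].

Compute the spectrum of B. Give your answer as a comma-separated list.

Compute the characteristic polynomial p(λ) = det(λI - B).
Expanding along the first row, p(λ) = λ^3 - 4λ^2 - 25λ + 28.
Since p(1) = 0, λ = 1 is a root.
Dividing by (λ - 1) leaves λ^2 - 3λ - 28.
The quadratic factors as (λ + 4)·(λ - 7).
Eigenvalues: -4, 1, 7.

-4, 1, 7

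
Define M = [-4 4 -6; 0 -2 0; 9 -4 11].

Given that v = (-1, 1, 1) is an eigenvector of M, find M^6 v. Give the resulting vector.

(-64, 64, 64)

First find the eigenvalue: Mv = (2, -2, -2) = -2·(-1, 1, 1), so λ = -2.
Then M^6 v = λ^6·v = (-2)^6·(-1, 1, 1) = 64·(-1, 1, 1) = (-64, 64, 64).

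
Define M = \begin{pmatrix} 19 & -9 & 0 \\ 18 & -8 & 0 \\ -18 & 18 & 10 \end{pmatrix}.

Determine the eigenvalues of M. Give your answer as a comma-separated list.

1, 10, 10

The characteristic polynomial is p(r) = det(rI - M).
Cofactor expansion gives p(r) = r^3 - 21r^2 + 120r - 100.
Since p(1) = 0, r = 1 is a root.
Dividing by (r - 1) leaves r^2 - 20r + 100.
The quadratic factor is (r - 10)^2.
Eigenvalues: 1, 10, 10.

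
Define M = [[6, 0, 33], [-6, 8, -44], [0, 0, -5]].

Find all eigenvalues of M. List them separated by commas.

-5, 6, 8

Set up det(rI - M) = 0.
Cofactor expansion gives p(r) = r^3 - 9r^2 - 22r + 240.
Since p(8) = 0, r = 8 is a root.
Dividing by (r - 8) leaves r^2 - r - 30.
The quadratic factors as (r + 5)·(r - 6).
Eigenvalues: -5, 6, 8.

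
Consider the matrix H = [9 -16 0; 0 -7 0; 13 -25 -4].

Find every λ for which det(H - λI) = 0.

The characteristic polynomial is p(μ) = det(μI - H).
Cofactor expansion gives p(μ) = μ^3 + 2μ^2 - 71μ - 252.
Since p(9) = 0, μ = 9 is a root.
Dividing by (μ - 9) leaves μ^2 + 11μ + 28.
The quadratic factors as (μ + 7)·(μ + 4).
Eigenvalues: -7, -4, 9.

-7, -4, 9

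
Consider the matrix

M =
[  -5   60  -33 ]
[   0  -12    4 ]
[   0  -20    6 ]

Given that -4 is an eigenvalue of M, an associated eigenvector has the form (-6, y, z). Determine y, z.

We need (M + 4I)v = 0.
M + 4I = [[-1, 60, -33], [0, -8, 4], [0, -20, 10]].
Row 1: (-1)·-6 + (60)·y + (-33)·z = 0
Row 2: (0)·-6 + (-8)·y + (4)·z = 0
Row 3: (0)·-6 + (-20)·y + (10)·z = 0
Solving gives y = 1, z = 2.
Check: M·(-6, 1, 2) = (24, -4, -8) = -4·(-6, 1, 2).

1, 2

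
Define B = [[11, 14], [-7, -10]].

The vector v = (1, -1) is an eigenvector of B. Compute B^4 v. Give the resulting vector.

(81, -81)

First find the eigenvalue: Bv = (-3, 3) = -3·(1, -1), so λ = -3.
Then B^4 v = λ^4·v = (-3)^4·(1, -1) = 81·(1, -1) = (81, -81).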